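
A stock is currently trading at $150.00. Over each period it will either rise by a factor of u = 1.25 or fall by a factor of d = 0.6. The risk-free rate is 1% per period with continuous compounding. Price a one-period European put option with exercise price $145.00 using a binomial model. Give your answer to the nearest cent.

$20.10

Risk-neutral probability p = (e^0.01 − 0.6)/(1.25 − 0.6) = 0.4101/0.6500 = 0.6308
Terminal stock prices: S_u = 187.5, S_d = 90
Terminal payoffs (K − S): max(-42.5, 0) = 0, max(55, 0) = 55
Node 0 (S = 150): V_0 = e^(−0.01)·[0.6308·0.0000 + 0.3692·55.0000] = 20.1014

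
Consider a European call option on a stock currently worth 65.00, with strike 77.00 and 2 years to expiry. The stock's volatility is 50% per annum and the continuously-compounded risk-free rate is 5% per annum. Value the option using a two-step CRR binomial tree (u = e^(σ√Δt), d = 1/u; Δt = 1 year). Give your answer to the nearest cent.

16.43

CRR parameters: u = e^(σ√Δt) = e^(0.5·√1) = 1.6487, d = 1/u = 0.6065
Per-period rate: rΔt = 0.05·1 = 0.05, so R = e^0.05 = 1.0513
Risk-neutral probability p = (e^0.05 − 0.6065)/(1.6487 − 0.6065) = 0.4447/1.0422 = 0.4267
Terminal stock prices: S_uu = 176.7, S_ud = 65, S_dd = 23.91
Terminal payoffs (S − K): max(99.69, 0) = 99.69, max(-12, 0) = 0, max(-53.09, 0) = 0
Node u (S = 107.2): V_u = e^(−0.05)·[0.4267·99.6883 + 0.5733·0.0000] = 40.4659
Node d (S = 39.42): V_d = e^(−0.05)·[0.4267·0.0000 + 0.5733·0.0000] = 0.0000
Node 0 (S = 65): V_0 = e^(−0.05)·[0.4267·40.4659 + 0.5733·0.0000] = 16.4261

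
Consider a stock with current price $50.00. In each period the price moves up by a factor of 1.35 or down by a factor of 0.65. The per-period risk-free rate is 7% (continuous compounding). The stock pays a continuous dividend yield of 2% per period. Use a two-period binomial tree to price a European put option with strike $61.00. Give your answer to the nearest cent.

$13.60

Per-period risk-free factor R = e^0.07 = 1.0725; dividend-adjusted growth = e^(0.07−0.02) = 1.0513.
Risk-neutral probability p = (1.0513 − 0.65)/(1.35 − 0.65) = 0.4013/0.7000 = 0.5732
Terminal stock prices: S_uu = 91.13, S_ud = 43.88, S_dd = 21.13
Terminal payoffs (K − S): max(-30.13, 0) = 0, max(17.12, 0) = 17.12, max(39.88, 0) = 39.88
Node u (S = 67.5): V_u = e^(−0.07)·[0.5732·0.0000 + 0.4268·17.1250] = 6.8141
Node d (S = 32.5): V_d = e^(−0.07)·[0.5732·17.1250 + 0.4268·39.8750] = 25.0196
Node 0 (S = 50): V_0 = e^(−0.07)·[0.5732·6.8141 + 0.4268·25.0196] = 13.5975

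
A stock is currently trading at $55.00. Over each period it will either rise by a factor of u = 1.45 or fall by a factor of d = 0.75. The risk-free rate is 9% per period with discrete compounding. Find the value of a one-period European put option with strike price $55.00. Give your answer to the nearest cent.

Risk-neutral probability p = (1 + 0.09 − 0.75)/(1.45 − 0.75) = 0.3400/0.7000 = 0.4857
Terminal stock prices: S_u = 79.75, S_d = 41.25
Terminal payoffs (K − S): max(-24.75, 0) = 0, max(13.75, 0) = 13.75
Node 0 (S = 55): V_0 = 1/1.09·[0.4857·0.0000 + 0.5143·13.7500] = 6.4875

$6.49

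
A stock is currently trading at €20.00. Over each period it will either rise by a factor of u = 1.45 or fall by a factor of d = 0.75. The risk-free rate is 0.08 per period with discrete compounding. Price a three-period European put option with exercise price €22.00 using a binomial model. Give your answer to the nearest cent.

€3.37

Risk-neutral probability p = (1 + 0.08 − 0.75)/(1.45 − 0.75) = 0.3300/0.7000 = 0.4714
Terminal stock prices: S_uuu = 60.97, S_uud = 31.54, S_udd = 16.31, S_ddd = 8.438
Terminal payoffs (K − S): max(-38.97, 0) = 0, max(-9.537, 0) = 0, max(5.688, 0) = 5.688, max(13.56, 0) = 13.56
Node uu (S = 42.05): V_uu = 1/1.08·[0.4714·0.0000 + 0.5286·0.0000] = 0.0000
Node ud (S = 21.75): V_ud = 1/1.08·[0.4714·0.0000 + 0.5286·5.6875] = 2.7836
Node dd (S = 11.25): V_dd = 1/1.08·[0.4714·5.6875 + 0.5286·13.5625] = 9.1204
Node u (S = 29): V_u = 1/1.08·[0.4714·0.0000 + 0.5286·2.7836] = 1.3623
Node d (S = 15): V_d = 1/1.08·[0.4714·2.7836 + 0.5286·9.1204] = 5.6787
Node 0 (S = 20): V_0 = 1/1.08·[0.4714·1.3623 + 0.5286·5.6787] = 3.3739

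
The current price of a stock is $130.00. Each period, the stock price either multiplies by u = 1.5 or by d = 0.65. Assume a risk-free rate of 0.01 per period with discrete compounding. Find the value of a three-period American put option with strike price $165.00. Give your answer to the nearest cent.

$58.43

Risk-neutral probability p = (1 + 0.01 − 0.65)/(1.5 − 0.65) = 0.3600/0.8500 = 0.4235
Terminal stock prices: S_uuu = 438.8, S_uud = 190.1, S_udd = 82.39, S_ddd = 35.7
Terminal payoffs (K − S): max(-273.8, 0) = 0, max(-25.12, 0) = 0, max(82.61, 0) = 82.61, max(129.3, 0) = 129.3
Node uu (S = 292.5): continuation = 1/1.01·[0.4235·0.0000 + 0.5765·0.0000] = 0.0000; exercise value = 0.0000 ≤ continuation, so V_uu = 0.0000
Node ud (S = 126.8): continuation = 1/1.01·[0.4235·0.0000 + 0.5765·82.6125] = 47.1522; exercise value = 38.2500 ≤ continuation, so V_ud = 47.1522
Node dd (S = 54.93): continuation = 1/1.01·[0.4235·82.6125 + 0.5765·129.2987] = 108.4413; exercise value = 110.0750 > continuation, so V_dd = 110.0750 (exercise)
Node u (S = 195): continuation = 1/1.01·[0.4235·0.0000 + 0.5765·47.1522] = 26.9127; exercise value = 0.0000 ≤ continuation, so V_u = 26.9127
Node d (S = 84.5): continuation = 1/1.01·[0.4235·47.1522 + 0.5765·110.0750] = 82.5993; exercise value = 80.5000 ≤ continuation, so V_d = 82.5993
Node 0 (S = 130): continuation = 1/1.01·[0.4235·26.9127 + 0.5765·82.5993] = 58.4301; exercise value = 35.0000 ≤ continuation, so V_0 = 58.4301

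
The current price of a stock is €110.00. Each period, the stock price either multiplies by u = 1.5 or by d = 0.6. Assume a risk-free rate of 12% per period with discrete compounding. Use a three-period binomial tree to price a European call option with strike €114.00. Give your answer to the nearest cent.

€45.70

Risk-neutral probability p = (1 + 0.12 − 0.6)/(1.5 − 0.6) = 0.5200/0.9000 = 0.5778
Terminal stock prices: S_uuu = 371.2, S_uud = 148.5, S_udd = 59.4, S_ddd = 23.76
Terminal payoffs (S − K): max(257.2, 0) = 257.2, max(34.5, 0) = 34.5, max(-54.6, 0) = 0, max(-90.24, 0) = 0
Node uu (S = 247.5): V_uu = 1/1.12·[0.5778·257.2500 + 0.4222·34.5000] = 145.7143
Node ud (S = 99): V_ud = 1/1.12·[0.5778·34.5000 + 0.4222·0.0000] = 17.7976
Node dd (S = 39.6): V_dd = 1/1.12·[0.5778·0.0000 + 0.4222·0.0000] = 0.0000
Node u (S = 165): V_u = 1/1.12·[0.5778·145.7143 + 0.4222·17.7976] = 81.8795
Node d (S = 66): V_d = 1/1.12·[0.5778·17.7976 + 0.4222·0.0000] = 9.1813
Node 0 (S = 110): V_0 = 1/1.12·[0.5778·81.8795 + 0.4222·9.1813] = 45.7006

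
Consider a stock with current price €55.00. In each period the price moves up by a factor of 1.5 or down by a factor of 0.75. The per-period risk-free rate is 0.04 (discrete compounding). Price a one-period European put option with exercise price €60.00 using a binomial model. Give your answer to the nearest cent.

Risk-neutral probability p = (1 + 0.04 − 0.75)/(1.5 − 0.75) = 0.2900/0.7500 = 0.3867
Terminal stock prices: S_u = 82.5, S_d = 41.25
Terminal payoffs (K − S): max(-22.5, 0) = 0, max(18.75, 0) = 18.75
Node 0 (S = 55): V_0 = 1/1.04·[0.3867·0.0000 + 0.6133·18.7500] = 11.0577

€11.06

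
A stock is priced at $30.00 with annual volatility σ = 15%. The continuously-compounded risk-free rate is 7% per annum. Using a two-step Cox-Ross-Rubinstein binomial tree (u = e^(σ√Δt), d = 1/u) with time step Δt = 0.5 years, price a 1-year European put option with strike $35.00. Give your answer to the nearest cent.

CRR parameters: u = e^(σ√Δt) = e^(0.15·√0.5) = 1.1119, d = 1/u = 0.8994
Per-period rate: rΔt = 0.07·0.5 = 0.035, so R = e^0.035 = 1.0356
Risk-neutral probability p = (e^0.035 − 0.8994)/(1.1119 − 0.8994) = 0.1363/0.2125 = 0.6411
Terminal stock prices: S_uu = 37.09, S_ud = 30, S_dd = 24.27
Terminal payoffs (K − S): max(-2.089, 0) = 0, max(5, 0) = 5, max(10.73, 0) = 10.73
Node u (S = 33.36): V_u = e^(−0.035)·[0.6411·0.0000 + 0.3589·5.0000] = 1.7327
Node d (S = 26.98): V_d = e^(−0.035)·[0.6411·5.0000 + 0.3589·10.7343] = 6.8152
Node 0 (S = 30): V_0 = e^(−0.035)·[0.6411·1.7327 + 0.3589·6.8152] = 3.4345

$3.43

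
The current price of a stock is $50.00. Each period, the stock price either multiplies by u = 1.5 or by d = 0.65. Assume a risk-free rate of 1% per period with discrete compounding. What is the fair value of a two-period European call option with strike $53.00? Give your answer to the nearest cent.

$10.46

Risk-neutral probability p = (1 + 0.01 − 0.65)/(1.5 − 0.65) = 0.3600/0.8500 = 0.4235
Terminal stock prices: S_uu = 112.5, S_ud = 48.75, S_dd = 21.13
Terminal payoffs (S − K): max(59.5, 0) = 59.5, max(-4.25, 0) = 0, max(-31.87, 0) = 0
Node u (S = 75): V_u = 1/1.01·[0.4235·59.5000 + 0.5765·0.0000] = 24.9505
Node d (S = 32.5): V_d = 1/1.01·[0.4235·0.0000 + 0.5765·0.0000] = 0.0000
Node 0 (S = 50): V_0 = 1/1.01·[0.4235·24.9505 + 0.5765·0.0000] = 10.4626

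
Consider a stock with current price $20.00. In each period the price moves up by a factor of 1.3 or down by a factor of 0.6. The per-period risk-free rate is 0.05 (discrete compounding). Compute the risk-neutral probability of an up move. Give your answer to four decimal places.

Risk-neutral probability p = (1 + 0.05 − 0.6)/(1.3 − 0.6) = 0.4500/0.7000 = 0.6429

p = 0.6429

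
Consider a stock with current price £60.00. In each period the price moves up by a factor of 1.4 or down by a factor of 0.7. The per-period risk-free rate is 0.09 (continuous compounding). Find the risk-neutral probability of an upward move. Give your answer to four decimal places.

Risk-neutral probability p = (e^0.09 − 0.7)/(1.4 − 0.7) = 0.3942/0.7000 = 0.5631

p = 0.5631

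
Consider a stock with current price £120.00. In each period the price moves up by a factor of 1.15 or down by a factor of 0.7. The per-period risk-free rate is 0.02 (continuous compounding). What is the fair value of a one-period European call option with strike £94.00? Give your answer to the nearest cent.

Risk-neutral probability p = (e^0.02 − 0.7)/(1.15 − 0.7) = 0.3202/0.4500 = 0.7116
Terminal stock prices: S_u = 138, S_d = 84
Terminal payoffs (S − K): max(44, 0) = 44, max(-10, 0) = 0
Node 0 (S = 120): V_0 = e^(−0.02)·[0.7116·44.0000 + 0.2884·0.0000] = 30.6886

£30.69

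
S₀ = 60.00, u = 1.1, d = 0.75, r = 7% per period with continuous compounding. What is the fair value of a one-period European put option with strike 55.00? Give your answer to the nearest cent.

Risk-neutral probability p = (e^0.07 − 0.75)/(1.1 − 0.75) = 0.3225/0.3500 = 0.9215
Terminal stock prices: S_u = 66, S_d = 45
Terminal payoffs (K − S): max(-11, 0) = 0, max(10, 0) = 10
Node 0 (S = 60): V_0 = e^(−0.07)·[0.9215·0.0000 + 0.0785·10.0000] = 0.7324

0.73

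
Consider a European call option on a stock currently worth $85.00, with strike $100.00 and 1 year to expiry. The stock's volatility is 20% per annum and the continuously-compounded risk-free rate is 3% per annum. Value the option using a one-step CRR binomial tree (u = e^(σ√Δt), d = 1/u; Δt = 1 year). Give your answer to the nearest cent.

$1.95

CRR parameters: u = e^(σ√Δt) = e^(0.2·√1) = 1.2214, d = 1/u = 0.8187
Per-period rate: rΔt = 0.03·1 = 0.03, so R = e^0.03 = 1.0305
Risk-neutral probability p = (e^0.03 − 0.8187)/(1.2214 − 0.8187) = 0.2117/0.4027 = 0.5258
Terminal stock prices: S_u = 103.8, S_d = 69.59
Terminal payoffs (S − K): max(3.819, 0) = 3.819, max(-30.41, 0) = 0
Node 0 (S = 85): V_0 = e^(−0.03)·[0.5258·3.8192 + 0.4742·0.0000] = 1.9488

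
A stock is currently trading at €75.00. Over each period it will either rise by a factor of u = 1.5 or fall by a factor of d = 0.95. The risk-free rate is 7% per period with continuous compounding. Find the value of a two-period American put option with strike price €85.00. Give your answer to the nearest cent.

€10.00

Risk-neutral probability p = (e^0.07 − 0.95)/(1.5 − 0.95) = 0.1225/0.5500 = 0.2227
Terminal stock prices: S_uu = 168.8, S_ud = 106.9, S_dd = 67.69
Terminal payoffs (K − S): max(-83.75, 0) = 0, max(-21.88, 0) = 0, max(17.31, 0) = 17.31
Node u (S = 112.5): continuation = e^(−0.07)·[0.2227·0.0000 + 0.7773·0.0000] = 0.0000; exercise value = 0.0000 ≤ continuation, so V_u = 0.0000
Node d (S = 71.25): continuation = e^(−0.07)·[0.2227·0.0000 + 0.7773·17.3125] = 12.5465; exercise value = 13.7500 > continuation, so V_d = 13.7500 (exercise)
Node 0 (S = 75): continuation = e^(−0.07)·[0.2227·0.0000 + 0.7773·13.7500] = 9.9648; exercise value = 10.0000 > continuation, so V_0 = 10.0000 (exercise)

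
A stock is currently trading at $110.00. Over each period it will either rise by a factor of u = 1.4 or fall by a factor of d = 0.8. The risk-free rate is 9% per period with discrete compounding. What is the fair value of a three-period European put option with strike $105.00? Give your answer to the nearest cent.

$7.11

Risk-neutral probability p = (1 + 0.09 − 0.8)/(1.4 − 0.8) = 0.2900/0.6000 = 0.4833
Terminal stock prices: S_uuu = 301.8, S_uud = 172.5, S_udd = 98.56, S_ddd = 56.32
Terminal payoffs (K − S): max(-196.8, 0) = 0, max(-67.48, 0) = 0, max(6.44, 0) = 6.44, max(48.68, 0) = 48.68
Node uu (S = 215.6): V_uu = 1/1.09·[0.4833·0.0000 + 0.5167·0.0000] = 0.0000
Node ud (S = 123.2): V_ud = 1/1.09·[0.4833·0.0000 + 0.5167·6.4400] = 3.0526
Node dd (S = 70.4): V_dd = 1/1.09·[0.4833·6.4400 + 0.5167·48.6800] = 25.9303
Node u (S = 154): V_u = 1/1.09·[0.4833·0.0000 + 0.5167·3.0526] = 1.4470
Node d (S = 88): V_d = 1/1.09·[0.4833·3.0526 + 0.5167·25.9303] = 13.6447
Node 0 (S = 110): V_0 = 1/1.09·[0.4833·1.4470 + 0.5167·13.6447] = 7.1093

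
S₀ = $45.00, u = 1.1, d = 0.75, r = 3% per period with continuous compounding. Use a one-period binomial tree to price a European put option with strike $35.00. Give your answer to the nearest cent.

$0.24

Risk-neutral probability p = (e^0.03 − 0.75)/(1.1 − 0.75) = 0.2805/0.3500 = 0.8013
Terminal stock prices: S_u = 49.5, S_d = 33.75
Terminal payoffs (K − S): max(-14.5, 0) = 0, max(1.25, 0) = 1.25
Node 0 (S = 45): V_0 = e^(−0.03)·[0.8013·0.0000 + 0.1987·1.2500] = 0.2410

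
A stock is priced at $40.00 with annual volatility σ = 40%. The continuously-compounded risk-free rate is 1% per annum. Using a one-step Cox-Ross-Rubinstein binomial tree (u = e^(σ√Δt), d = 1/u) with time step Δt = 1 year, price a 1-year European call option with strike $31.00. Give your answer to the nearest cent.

CRR parameters: u = e^(σ√Δt) = e^(0.4·√1) = 1.4918, d = 1/u = 0.6703
Per-period rate: rΔt = 0.01·1 = 0.01, so R = e^0.01 = 1.0101
Risk-neutral probability p = (e^0.01 − 0.6703)/(1.4918 − 0.6703) = 0.3397/0.8215 = 0.4135
Terminal stock prices: S_u = 59.67, S_d = 26.81
Terminal payoffs (S − K): max(28.67, 0) = 28.67, max(-4.187, 0) = 0
Node 0 (S = 40): V_0 = e^(−0.01)·[0.4135·28.6730 + 0.5865·0.0000] = 11.7396

$11.74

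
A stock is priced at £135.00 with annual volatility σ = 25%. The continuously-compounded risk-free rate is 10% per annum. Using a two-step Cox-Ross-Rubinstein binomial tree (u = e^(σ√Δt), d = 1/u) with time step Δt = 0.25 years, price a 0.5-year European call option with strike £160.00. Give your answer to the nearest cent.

£4.12

CRR parameters: u = e^(σ√Δt) = e^(0.25·√0.25) = 1.1331, d = 1/u = 0.8825
Per-period rate: rΔt = 0.1·0.25 = 0.025, so R = e^0.025 = 1.0253
Risk-neutral probability p = (e^0.025 − 0.8825)/(1.1331 − 0.8825) = 0.1428/0.2507 = 0.5698
Terminal stock prices: S_uu = 173.3, S_ud = 135, S_dd = 105.1
Terminal payoffs (S − K): max(13.34, 0) = 13.34, max(-25, 0) = 0, max(-54.86, 0) = 0
Node u (S = 153): V_u = e^(−0.025)·[0.5698·13.3434 + 0.4302·0.0000] = 7.4152
Node d (S = 119.1): V_d = e^(−0.025)·[0.5698·0.0000 + 0.4302·0.0000] = 0.0000
Node 0 (S = 135): V_0 = e^(−0.025)·[0.5698·7.4152 + 0.4302·0.0000] = 4.1208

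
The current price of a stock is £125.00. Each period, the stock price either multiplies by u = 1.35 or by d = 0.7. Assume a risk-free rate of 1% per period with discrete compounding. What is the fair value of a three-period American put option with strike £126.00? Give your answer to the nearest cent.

Risk-neutral probability p = (1 + 0.01 − 0.7)/(1.35 − 0.7) = 0.3100/0.6500 = 0.4769
Terminal stock prices: S_uuu = 307.5, S_uud = 159.5, S_udd = 82.69, S_ddd = 42.87
Terminal payoffs (K − S): max(-181.5, 0) = 0, max(-33.47, 0) = 0, max(43.31, 0) = 43.31, max(83.12, 0) = 83.12
Node uu (S = 227.8): continuation = 1/1.01·[0.4769·0.0000 + 0.5231·0.0000] = 0.0000; exercise value = 0.0000 ≤ continuation, so V_uu = 0.0000
Node ud (S = 118.1): continuation = 1/1.01·[0.4769·0.0000 + 0.5231·43.3125] = 22.4315; exercise value = 7.8750 ≤ continuation, so V_ud = 22.4315
Node dd (S = 61.25): continuation = 1/1.01·[0.4769·43.3125 + 0.5231·83.1250] = 63.5025; exercise value = 64.7500 > continuation, so V_dd = 64.7500 (exercise)
Node u (S = 168.8): continuation = 1/1.01·[0.4769·0.0000 + 0.5231·22.4315] = 11.6172; exercise value = 0.0000 ≤ continuation, so V_u = 11.6172
Node d (S = 87.5): continuation = 1/1.01·[0.4769·22.4315 + 0.5231·64.7500] = 44.1260; exercise value = 38.5000 ≤ continuation, so V_d = 44.1260
Node 0 (S = 125): continuation = 1/1.01·[0.4769·11.6172 + 0.5231·44.1260] = 28.3384; exercise value = 1.0000 ≤ continuation, so V_0 = 28.3384

£28.34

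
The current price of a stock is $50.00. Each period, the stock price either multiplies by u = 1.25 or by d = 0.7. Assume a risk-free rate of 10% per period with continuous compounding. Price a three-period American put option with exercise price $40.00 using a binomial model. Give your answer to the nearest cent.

$1.59

Risk-neutral probability p = (e^0.1 − 0.7)/(1.25 − 0.7) = 0.4052/0.5500 = 0.7367
Terminal stock prices: S_uuu = 97.66, S_uud = 54.69, S_udd = 30.62, S_ddd = 17.15
Terminal payoffs (K − S): max(-57.66, 0) = 0, max(-14.69, 0) = 0, max(9.375, 0) = 9.375, max(22.85, 0) = 22.85
Node uu (S = 78.12): continuation = e^(−0.1)·[0.7367·0.0000 + 0.2633·0.0000] = 0.0000; exercise value = 0.0000 ≤ continuation, so V_uu = 0.0000
Node ud (S = 43.75): continuation = e^(−0.1)·[0.7367·0.0000 + 0.2633·9.3750] = 2.2338; exercise value = 0.0000 ≤ continuation, so V_ud = 2.2338
Node dd (S = 24.5): continuation = e^(−0.1)·[0.7367·9.3750 + 0.2633·22.8500] = 11.6935; exercise value = 15.5000 > continuation, so V_dd = 15.5000 (exercise)
Node u (S = 62.5): continuation = e^(−0.1)·[0.7367·0.0000 + 0.2633·2.2338] = 0.5322; exercise value = 0.0000 ≤ continuation, so V_u = 0.5322
Node d (S = 35): continuation = e^(−0.1)·[0.7367·2.2338 + 0.2633·15.5000] = 5.1821; exercise value = 5.0000 ≤ continuation, so V_d = 5.1821
Node 0 (S = 50): continuation = e^(−0.1)·[0.7367·0.5322 + 0.2633·5.1821] = 1.5895; exercise value = 0.0000 ≤ continuation, so V_0 = 1.5895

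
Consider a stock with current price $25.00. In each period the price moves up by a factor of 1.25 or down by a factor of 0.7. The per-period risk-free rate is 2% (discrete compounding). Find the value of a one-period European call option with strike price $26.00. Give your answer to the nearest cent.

Risk-neutral probability p = (1 + 0.02 − 0.7)/(1.25 − 0.7) = 0.3200/0.5500 = 0.5818
Terminal stock prices: S_u = 31.25, S_d = 17.5
Terminal payoffs (S − K): max(5.25, 0) = 5.25, max(-8.5, 0) = 0
Node 0 (S = 25): V_0 = 1/1.02·[0.5818·5.2500 + 0.4182·0.0000] = 2.9947

$2.99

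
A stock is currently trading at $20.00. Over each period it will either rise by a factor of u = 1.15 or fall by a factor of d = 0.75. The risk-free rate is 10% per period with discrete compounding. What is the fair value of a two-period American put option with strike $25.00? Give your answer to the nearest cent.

Risk-neutral probability p = (1 + 0.1 − 0.75)/(1.15 − 0.75) = 0.3500/0.4000 = 0.8750
Terminal stock prices: S_uu = 26.45, S_ud = 17.25, S_dd = 11.25
Terminal payoffs (K − S): max(-1.45, 0) = 0, max(7.75, 0) = 7.75, max(13.75, 0) = 13.75
Node u (S = 23): continuation = 1/1.1·[0.8750·0.0000 + 0.1250·7.7500] = 0.8807; exercise value = 2.0000 > continuation, so V_u = 2.0000 (exercise)
Node d (S = 15): continuation = 1/1.1·[0.8750·7.7500 + 0.1250·13.7500] = 7.7273; exercise value = 10.0000 > continuation, so V_d = 10.0000 (exercise)
Node 0 (S = 20): continuation = 1/1.1·[0.8750·2.0000 + 0.1250·10.0000] = 2.7273; exercise value = 5.0000 > continuation, so V_0 = 5.0000 (exercise)

$5.00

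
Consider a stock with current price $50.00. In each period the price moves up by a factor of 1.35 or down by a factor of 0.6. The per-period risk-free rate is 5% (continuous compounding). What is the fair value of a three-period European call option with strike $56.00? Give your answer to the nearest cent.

Risk-neutral probability p = (e^0.05 − 0.6)/(1.35 − 0.6) = 0.4513/0.7500 = 0.6017
Terminal stock prices: S_uuu = 123, S_uud = 54.68, S_udd = 24.3, S_ddd = 10.8
Terminal payoffs (S − K): max(67.02, 0) = 67.02, max(-1.325, 0) = 0, max(-31.7, 0) = 0, max(-45.2, 0) = 0
Node uu (S = 91.13): V_uu = e^(−0.05)·[0.6017·67.0188 + 0.3983·0.0000] = 38.3582
Node ud (S = 40.5): V_ud = e^(−0.05)·[0.6017·0.0000 + 0.3983·0.0000] = 0.0000
Node dd (S = 18): V_dd = e^(−0.05)·[0.6017·0.0000 + 0.3983·0.0000] = 0.0000
Node u (S = 67.5): V_u = e^(−0.05)·[0.6017·38.3582 + 0.3983·0.0000] = 21.9543
Node d (S = 30): V_d = e^(−0.05)·[0.6017·0.0000 + 0.3983·0.0000] = 0.0000
Node 0 (S = 50): V_0 = e^(−0.05)·[0.6017·21.9543 + 0.3983·0.0000] = 12.5655

$12.57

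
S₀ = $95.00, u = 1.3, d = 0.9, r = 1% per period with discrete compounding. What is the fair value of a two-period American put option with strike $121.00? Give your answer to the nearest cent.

Risk-neutral probability p = (1 + 0.01 − 0.9)/(1.3 − 0.9) = 0.1100/0.4000 = 0.2750
Terminal stock prices: S_uu = 160.6, S_ud = 111.2, S_dd = 76.95
Terminal payoffs (K − S): max(-39.55, 0) = 0, max(9.85, 0) = 9.85, max(44.05, 0) = 44.05
Node u (S = 123.5): continuation = 1/1.01·[0.2750·0.0000 + 0.7250·9.8500] = 7.0705; exercise value = 0.0000 ≤ continuation, so V_u = 7.0705
Node d (S = 85.5): continuation = 1/1.01·[0.2750·9.8500 + 0.7250·44.0500] = 34.3020; exercise value = 35.5000 > continuation, so V_d = 35.5000 (exercise)
Node 0 (S = 95): continuation = 1/1.01·[0.2750·7.0705 + 0.7250·35.5000] = 27.4078; exercise value = 26.0000 ≤ continuation, so V_0 = 27.4078

$27.41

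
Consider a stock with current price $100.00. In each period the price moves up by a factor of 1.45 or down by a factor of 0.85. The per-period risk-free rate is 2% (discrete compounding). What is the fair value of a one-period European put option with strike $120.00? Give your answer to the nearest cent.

Risk-neutral probability p = (1 + 0.02 − 0.85)/(1.45 − 0.85) = 0.1700/0.6000 = 0.2833
Terminal stock prices: S_u = 145, S_d = 85
Terminal payoffs (K − S): max(-25, 0) = 0, max(35, 0) = 35
Node 0 (S = 100): V_0 = 1/1.02·[0.2833·0.0000 + 0.7167·35.0000] = 24.5915

$24.59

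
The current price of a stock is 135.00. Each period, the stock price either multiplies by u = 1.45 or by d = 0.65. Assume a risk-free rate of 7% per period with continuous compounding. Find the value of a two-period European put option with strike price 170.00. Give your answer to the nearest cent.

Risk-neutral probability p = (e^0.07 − 0.65)/(1.45 − 0.65) = 0.4225/0.8000 = 0.5281
Terminal stock prices: S_uu = 283.8, S_ud = 127.2, S_dd = 57.04
Terminal payoffs (K − S): max(-113.8, 0) = 0, max(42.76, 0) = 42.76, max(113, 0) = 113
Node u (S = 195.8): V_u = e^(−0.07)·[0.5281·0.0000 + 0.4719·42.7625] = 18.8140
Node d (S = 87.75): V_d = e^(−0.07)·[0.5281·42.7625 + 0.4719·112.9625] = 70.7569
Node 0 (S = 135): V_0 = e^(−0.07)·[0.5281·18.8140 + 0.4719·70.7569] = 40.3951

40.40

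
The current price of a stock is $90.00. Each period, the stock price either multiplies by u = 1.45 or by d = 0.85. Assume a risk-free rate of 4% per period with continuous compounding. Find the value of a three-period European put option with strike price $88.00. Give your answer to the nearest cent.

$9.21

Risk-neutral probability p = (e^0.04 − 0.85)/(1.45 − 0.85) = 0.1908/0.6000 = 0.3180
Terminal stock prices: S_uuu = 274.4, S_uud = 160.8, S_udd = 94.29, S_ddd = 55.27
Terminal payoffs (K − S): max(-186.4, 0) = 0, max(-72.84, 0) = 0, max(-6.286, 0) = 0, max(32.73, 0) = 32.73
Node uu (S = 189.2): V_uu = e^(−0.04)·[0.3180·0.0000 + 0.6820·0.0000] = 0.0000
Node ud (S = 110.9): V_ud = e^(−0.04)·[0.3180·0.0000 + 0.6820·0.0000] = 0.0000
Node dd (S = 65.02): V_dd = e^(−0.04)·[0.3180·0.0000 + 0.6820·32.7288] = 21.4452
Node u (S = 130.5): V_u = e^(−0.04)·[0.3180·0.0000 + 0.6820·0.0000] = 0.0000
Node d (S = 76.5): V_d = e^(−0.04)·[0.3180·0.0000 + 0.6820·21.4452] = 14.0518
Node 0 (S = 90): V_0 = e^(−0.04)·[0.3180·0.0000 + 0.6820·14.0518] = 9.2073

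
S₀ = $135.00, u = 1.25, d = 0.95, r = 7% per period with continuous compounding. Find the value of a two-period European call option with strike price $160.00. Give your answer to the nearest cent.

$7.52

Risk-neutral probability p = (e^0.07 − 0.95)/(1.25 − 0.95) = 0.1225/0.3000 = 0.4084
Terminal stock prices: S_uu = 210.9, S_ud = 160.3, S_dd = 121.8
Terminal payoffs (S − K): max(50.94, 0) = 50.94, max(0.3125, 0) = 0.3125, max(-38.16, 0) = 0
Node u (S = 168.8): V_u = e^(−0.07)·[0.4084·50.9375 + 0.5916·0.3125] = 19.5670
Node d (S = 128.2): V_d = e^(−0.07)·[0.4084·0.3125 + 0.5916·0.0000] = 0.1190
Node 0 (S = 135): V_0 = e^(−0.07)·[0.4084·19.5670 + 0.5916·0.1190] = 7.5158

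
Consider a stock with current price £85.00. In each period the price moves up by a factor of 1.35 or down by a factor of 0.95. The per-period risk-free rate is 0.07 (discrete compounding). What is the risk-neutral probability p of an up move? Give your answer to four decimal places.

Risk-neutral probability p = (1 + 0.07 − 0.95)/(1.35 − 0.95) = 0.1200/0.4000 = 0.3000

p = 0.3000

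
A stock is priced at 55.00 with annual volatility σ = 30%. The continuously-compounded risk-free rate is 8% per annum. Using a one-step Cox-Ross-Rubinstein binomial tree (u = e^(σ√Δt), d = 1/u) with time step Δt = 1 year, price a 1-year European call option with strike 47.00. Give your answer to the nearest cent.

CRR parameters: u = e^(σ√Δt) = e^(0.3·√1) = 1.3499, d = 1/u = 0.7408
Per-period rate: rΔt = 0.08·1 = 0.08, so R = e^0.08 = 1.0833
Risk-neutral probability p = (e^0.08 − 0.7408)/(1.3499 − 0.7408) = 0.3425/0.6090 = 0.5623
Terminal stock prices: S_u = 74.24, S_d = 40.75
Terminal payoffs (S − K): max(27.24, 0) = 27.24, max(-6.255, 0) = 0
Node 0 (S = 55): V_0 = e^(−0.08)·[0.5623·27.2422 + 0.4377·0.0000] = 14.1408

14.14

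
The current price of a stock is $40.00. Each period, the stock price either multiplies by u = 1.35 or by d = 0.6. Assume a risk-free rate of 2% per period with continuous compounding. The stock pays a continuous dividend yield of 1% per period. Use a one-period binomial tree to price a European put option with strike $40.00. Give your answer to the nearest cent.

$7.11

Per-period risk-free factor R = e^0.02 = 1.0202; dividend-adjusted growth = e^(0.02−0.01) = 1.0101.
Risk-neutral probability p = (1.0101 − 0.6)/(1.35 − 0.6) = 0.4101/0.7500 = 0.5467
Terminal stock prices: S_u = 54, S_d = 24
Terminal payoffs (K − S): max(-14, 0) = 0, max(16, 0) = 16
Node 0 (S = 40): V_0 = e^(−0.02)·[0.5467·0.0000 + 0.4533·16.0000] = 7.1087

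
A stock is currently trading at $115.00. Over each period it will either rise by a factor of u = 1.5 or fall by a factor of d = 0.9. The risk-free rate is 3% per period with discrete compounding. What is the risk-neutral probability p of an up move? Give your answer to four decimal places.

p = 0.2167

Risk-neutral probability p = (1 + 0.03 − 0.9)/(1.5 − 0.9) = 0.1300/0.6000 = 0.2167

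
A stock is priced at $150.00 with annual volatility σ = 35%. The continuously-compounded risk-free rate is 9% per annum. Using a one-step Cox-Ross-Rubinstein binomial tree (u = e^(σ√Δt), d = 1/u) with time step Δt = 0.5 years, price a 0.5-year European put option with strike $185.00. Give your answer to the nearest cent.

CRR parameters: u = e^(σ√Δt) = e^(0.35·√0.5) = 1.2808, d = 1/u = 0.7808
Per-period rate: rΔt = 0.09·0.5 = 0.045, so R = e^0.045 = 1.0460
Risk-neutral probability p = (e^0.045 − 0.7808)/(1.2808 − 0.7808) = 0.2653/0.5000 = 0.5305
Terminal stock prices: S_u = 192.1, S_d = 117.1
Terminal payoffs (K − S): max(-7.12, 0) = 0, max(67.89, 0) = 67.89
Node 0 (S = 150): V_0 = e^(−0.045)·[0.5305·0.0000 + 0.4695·67.8860] = 30.4707

$30.47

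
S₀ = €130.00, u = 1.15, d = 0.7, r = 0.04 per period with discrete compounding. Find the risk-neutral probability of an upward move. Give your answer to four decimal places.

p = 0.7556

Risk-neutral probability p = (1 + 0.04 − 0.7)/(1.15 − 0.7) = 0.3400/0.4500 = 0.7556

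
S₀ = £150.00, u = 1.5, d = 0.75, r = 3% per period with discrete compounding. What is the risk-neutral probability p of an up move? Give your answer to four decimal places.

Risk-neutral probability p = (1 + 0.03 − 0.75)/(1.5 − 0.75) = 0.2800/0.7500 = 0.3733

p = 0.3733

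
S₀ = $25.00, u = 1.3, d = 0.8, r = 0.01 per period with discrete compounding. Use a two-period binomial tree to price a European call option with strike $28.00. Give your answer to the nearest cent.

Risk-neutral probability p = (1 + 0.01 − 0.8)/(1.3 − 0.8) = 0.2100/0.5000 = 0.4200
Terminal stock prices: S_uu = 42.25, S_ud = 26, S_dd = 16
Terminal payoffs (S − K): max(14.25, 0) = 14.25, max(-2, 0) = 0, max(-12, 0) = 0
Node u (S = 32.5): V_u = 1/1.01·[0.4200·14.2500 + 0.5800·0.0000] = 5.9257
Node d (S = 20): V_d = 1/1.01·[0.4200·0.0000 + 0.5800·0.0000] = 0.0000
Node 0 (S = 25): V_0 = 1/1.01·[0.4200·5.9257 + 0.5800·0.0000] = 2.4642

$2.46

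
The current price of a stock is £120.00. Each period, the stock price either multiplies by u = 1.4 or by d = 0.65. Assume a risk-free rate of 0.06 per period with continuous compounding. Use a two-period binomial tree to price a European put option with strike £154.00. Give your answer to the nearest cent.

£38.30

Risk-neutral probability p = (e^0.06 − 0.65)/(1.4 − 0.65) = 0.4118/0.7500 = 0.5491
Terminal stock prices: S_uu = 235.2, S_ud = 109.2, S_dd = 50.7
Terminal payoffs (K − S): max(-81.2, 0) = 0, max(44.8, 0) = 44.8, max(103.3, 0) = 103.3
Node u (S = 168): V_u = e^(−0.06)·[0.5491·0.0000 + 0.4509·44.8000] = 19.0233
Node d (S = 78): V_d = e^(−0.06)·[0.5491·44.8000 + 0.4509·103.3000] = 67.0317
Node 0 (S = 120): V_0 = e^(−0.06)·[0.5491·19.0233 + 0.4509·67.0317] = 38.3012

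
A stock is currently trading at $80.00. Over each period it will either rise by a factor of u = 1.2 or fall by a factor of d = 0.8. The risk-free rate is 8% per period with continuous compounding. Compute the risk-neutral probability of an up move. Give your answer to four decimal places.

p = 0.7082

Risk-neutral probability p = (e^0.08 − 0.8)/(1.2 − 0.8) = 0.2833/0.4000 = 0.7082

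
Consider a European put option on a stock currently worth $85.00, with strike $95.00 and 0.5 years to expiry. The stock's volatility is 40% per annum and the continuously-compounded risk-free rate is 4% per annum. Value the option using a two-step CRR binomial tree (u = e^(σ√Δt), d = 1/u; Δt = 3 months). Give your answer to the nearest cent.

$15.16

CRR parameters: u = e^(σ√Δt) = e^(0.4·√0.25) = 1.2214, d = 1/u = 0.8187
Per-period rate: rΔt = 0.04·0.25 = 0.01, so R = e^0.01 = 1.0101
Risk-neutral probability p = (e^0.01 − 0.8187)/(1.2214 − 0.8187) = 0.1913/0.4027 = 0.4751
Terminal stock prices: S_uu = 126.8, S_ud = 85, S_dd = 56.98
Terminal payoffs (K − S): max(-31.81, 0) = 0, max(10, 0) = 10, max(38.02, 0) = 38.02
Node u (S = 103.8): V_u = e^(−0.01)·[0.4751·0.0000 + 0.5249·10.0000] = 5.1965
Node d (S = 69.59): V_d = e^(−0.01)·[0.4751·10.0000 + 0.5249·38.0228] = 24.4626
Node 0 (S = 85): V_0 = e^(−0.01)·[0.4751·5.1965 + 0.5249·24.4626] = 15.1565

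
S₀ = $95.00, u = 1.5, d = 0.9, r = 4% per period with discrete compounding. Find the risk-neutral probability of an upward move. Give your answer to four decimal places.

p = 0.2333

Risk-neutral probability p = (1 + 0.04 − 0.9)/(1.5 − 0.9) = 0.1400/0.6000 = 0.2333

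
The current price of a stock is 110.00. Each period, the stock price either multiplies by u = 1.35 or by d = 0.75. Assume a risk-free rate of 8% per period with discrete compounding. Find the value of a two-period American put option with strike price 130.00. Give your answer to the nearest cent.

23.74

Risk-neutral probability p = (1 + 0.08 − 0.75)/(1.35 − 0.75) = 0.3300/0.6000 = 0.5500
Terminal stock prices: S_uu = 200.5, S_ud = 111.4, S_dd = 61.88
Terminal payoffs (K − S): max(-70.48, 0) = 0, max(18.62, 0) = 18.62, max(68.12, 0) = 68.12
Node u (S = 148.5): continuation = 1/1.08·[0.5500·0.0000 + 0.4500·18.6250] = 7.7604; exercise value = 0.0000 ≤ continuation, so V_u = 7.7604
Node d (S = 82.5): continuation = 1/1.08·[0.5500·18.6250 + 0.4500·68.1250] = 37.8704; exercise value = 47.5000 > continuation, so V_d = 47.5000 (exercise)
Node 0 (S = 110): continuation = 1/1.08·[0.5500·7.7604 + 0.4500·47.5000] = 23.7437; exercise value = 20.0000 ≤ continuation, so V_0 = 23.7437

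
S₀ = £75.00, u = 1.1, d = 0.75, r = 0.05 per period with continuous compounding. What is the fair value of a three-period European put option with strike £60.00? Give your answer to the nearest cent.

Risk-neutral probability p = (e^0.05 − 0.75)/(1.1 − 0.75) = 0.3013/0.3500 = 0.8608
Terminal stock prices: S_uuu = 99.83, S_uud = 68.06, S_udd = 46.41, S_ddd = 31.64
Terminal payoffs (K − S): max(-39.83, 0) = 0, max(-8.063, 0) = 0, max(13.59, 0) = 13.59, max(28.36, 0) = 28.36
Node uu (S = 90.75): V_uu = e^(−0.05)·[0.8608·0.0000 + 0.1392·0.0000] = 0.0000
Node ud (S = 61.88): V_ud = e^(−0.05)·[0.8608·0.0000 + 0.1392·13.5938] = 1.8003
Node dd (S = 42.19): V_dd = e^(−0.05)·[0.8608·13.5938 + 0.1392·28.3594] = 14.8863
Node u (S = 82.5): V_u = e^(−0.05)·[0.8608·0.0000 + 0.1392·1.8003] = 0.2384
Node d (S = 56.25): V_d = e^(−0.05)·[0.8608·1.8003 + 0.1392·14.8863] = 3.4455
Node 0 (S = 75): V_0 = e^(−0.05)·[0.8608·0.2384 + 0.1392·3.4455] = 0.6515

£0.65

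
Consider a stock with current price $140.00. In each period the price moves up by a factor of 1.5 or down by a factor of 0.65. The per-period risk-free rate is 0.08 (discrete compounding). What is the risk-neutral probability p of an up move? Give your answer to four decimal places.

Risk-neutral probability p = (1 + 0.08 − 0.65)/(1.5 − 0.65) = 0.4300/0.8500 = 0.5059

p = 0.5059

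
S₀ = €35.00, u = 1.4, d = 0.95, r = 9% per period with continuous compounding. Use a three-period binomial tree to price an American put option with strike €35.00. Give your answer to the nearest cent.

Risk-neutral probability p = (e^0.09 − 0.95)/(1.4 − 0.95) = 0.1442/0.4500 = 0.3204
Terminal stock prices: S_uuu = 96.04, S_uud = 65.17, S_udd = 44.22, S_ddd = 30.01
Terminal payoffs (K − S): max(-61.04, 0) = 0, max(-30.17, 0) = 0, max(-9.222, 0) = 0, max(4.992, 0) = 4.992
Node uu (S = 68.6): continuation = e^(−0.09)·[0.3204·0.0000 + 0.6796·0.0000] = 0.0000; exercise value = 0.0000 ≤ continuation, so V_uu = 0.0000
Node ud (S = 46.55): continuation = e^(−0.09)·[0.3204·0.0000 + 0.6796·0.0000] = 0.0000; exercise value = 0.0000 ≤ continuation, so V_ud = 0.0000
Node dd (S = 31.59): continuation = e^(−0.09)·[0.3204·0.0000 + 0.6796·4.9919] = 3.1005; exercise value = 3.4125 > continuation, so V_dd = 3.4125 (exercise)
Node u (S = 49): continuation = e^(−0.09)·[0.3204·0.0000 + 0.6796·0.0000] = 0.0000; exercise value = 0.0000 ≤ continuation, so V_u = 0.0000
Node d (S = 33.25): continuation = e^(−0.09)·[0.3204·0.0000 + 0.6796·3.4125] = 2.1196; exercise value = 1.7500 ≤ continuation, so V_d = 2.1196
Node 0 (S = 35): continuation = e^(−0.09)·[0.3204·0.0000 + 0.6796·2.1196] = 1.3165; exercise value = 0.0000 ≤ continuation, so V_0 = 1.3165

€1.32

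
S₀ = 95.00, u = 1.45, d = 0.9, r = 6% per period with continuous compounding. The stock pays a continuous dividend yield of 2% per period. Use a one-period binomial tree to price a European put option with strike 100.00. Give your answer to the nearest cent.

10.16

Per-period risk-free factor R = e^0.06 = 1.0618; dividend-adjusted growth = e^(0.06−0.02) = 1.0408.
Risk-neutral probability p = (1.0408 − 0.9)/(1.45 − 0.9) = 0.1408/0.5500 = 0.2560
Terminal stock prices: S_u = 137.8, S_d = 85.5
Terminal payoffs (K − S): max(-37.75, 0) = 0, max(14.5, 0) = 14.5
Node 0 (S = 95): V_0 = e^(−0.06)·[0.2560·0.0000 + 0.7440·14.5000] = 10.1595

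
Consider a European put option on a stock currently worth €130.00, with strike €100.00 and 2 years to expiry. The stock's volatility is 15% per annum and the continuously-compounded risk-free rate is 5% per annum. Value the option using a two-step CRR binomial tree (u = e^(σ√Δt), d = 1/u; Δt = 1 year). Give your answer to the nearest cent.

CRR parameters: u = e^(σ√Δt) = e^(0.15·√1) = 1.1618, d = 1/u = 0.8607
Per-period rate: rΔt = 0.05·1 = 0.05, so R = e^0.05 = 1.0513
Risk-neutral probability p = (e^0.05 − 0.8607)/(1.1618 − 0.8607) = 0.1906/0.3011 = 0.6328
Terminal stock prices: S_uu = 175.5, S_ud = 130, S_dd = 96.31
Terminal payoffs (K − S): max(-75.48, 0) = 0, max(-30, 0) = 0, max(3.694, 0) = 3.694
Node u (S = 151): V_u = e^(−0.05)·[0.6328·0.0000 + 0.3672·0.0000] = 0.0000
Node d (S = 111.9): V_d = e^(−0.05)·[0.6328·0.0000 + 0.3672·3.6936] = 1.2900
Node 0 (S = 130): V_0 = e^(−0.05)·[0.6328·0.0000 + 0.3672·1.2900] = 0.4506

€0.45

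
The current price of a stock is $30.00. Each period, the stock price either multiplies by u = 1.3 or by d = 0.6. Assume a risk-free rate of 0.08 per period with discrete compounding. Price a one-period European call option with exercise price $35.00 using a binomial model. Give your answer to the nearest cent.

Risk-neutral probability p = (1 + 0.08 − 0.6)/(1.3 − 0.6) = 0.4800/0.7000 = 0.6857
Terminal stock prices: S_u = 39, S_d = 18
Terminal payoffs (S − K): max(4, 0) = 4, max(-17, 0) = 0
Node 0 (S = 30): V_0 = 1/1.08·[0.6857·4.0000 + 0.3143·0.0000] = 2.5397

$2.54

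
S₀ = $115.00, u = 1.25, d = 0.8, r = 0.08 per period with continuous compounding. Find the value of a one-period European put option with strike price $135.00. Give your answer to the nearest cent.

$14.71

Risk-neutral probability p = (e^0.08 − 0.8)/(1.25 − 0.8) = 0.2833/0.4500 = 0.6295
Terminal stock prices: S_u = 143.8, S_d = 92
Terminal payoffs (K − S): max(-8.75, 0) = 0, max(43, 0) = 43
Node 0 (S = 115): V_0 = e^(−0.08)·[0.6295·0.0000 + 0.3705·43.0000] = 14.7056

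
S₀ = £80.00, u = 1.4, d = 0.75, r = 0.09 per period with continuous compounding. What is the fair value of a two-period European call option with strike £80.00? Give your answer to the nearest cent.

Risk-neutral probability p = (e^0.09 − 0.75)/(1.4 − 0.75) = 0.3442/0.6500 = 0.5295
Terminal stock prices: S_uu = 156.8, S_ud = 84, S_dd = 45
Terminal payoffs (S − K): max(76.8, 0) = 76.8, max(4, 0) = 4, max(-35, 0) = 0
Node u (S = 112): V_u = e^(−0.09)·[0.5295·76.8000 + 0.4705·4.0000] = 38.8855
Node d (S = 60): V_d = e^(−0.09)·[0.5295·4.0000 + 0.4705·0.0000] = 1.9357
Node 0 (S = 80): V_0 = e^(−0.09)·[0.5295·38.8855 + 0.4705·1.9357] = 19.6501

£19.65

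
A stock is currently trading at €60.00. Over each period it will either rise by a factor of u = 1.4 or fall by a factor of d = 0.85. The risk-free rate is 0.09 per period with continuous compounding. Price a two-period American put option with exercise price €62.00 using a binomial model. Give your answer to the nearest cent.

Risk-neutral probability p = (e^0.09 − 0.85)/(1.4 − 0.85) = 0.2442/0.5500 = 0.4440
Terminal stock prices: S_uu = 117.6, S_ud = 71.4, S_dd = 43.35
Terminal payoffs (K − S): max(-55.6, 0) = 0, max(-9.4, 0) = 0, max(18.65, 0) = 18.65
Node u (S = 84): continuation = e^(−0.09)·[0.4440·0.0000 + 0.5560·0.0000] = 0.0000; exercise value = 0.0000 ≤ continuation, so V_u = 0.0000
Node d (S = 51): continuation = e^(−0.09)·[0.4440·0.0000 + 0.5560·18.6500] = 9.4777; exercise value = 11.0000 > continuation, so V_d = 11.0000 (exercise)
Node 0 (S = 60): continuation = e^(−0.09)·[0.4440·0.0000 + 0.5560·11.0000] = 5.5901; exercise value = 2.0000 ≤ continuation, so V_0 = 5.5901

€5.59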